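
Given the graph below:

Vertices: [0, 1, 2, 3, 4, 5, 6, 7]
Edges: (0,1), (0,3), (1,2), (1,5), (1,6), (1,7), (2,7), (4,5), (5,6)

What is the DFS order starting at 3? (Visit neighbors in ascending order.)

DFS from vertex 3 (neighbors processed in ascending order):
Visit order: 3, 0, 1, 2, 7, 5, 4, 6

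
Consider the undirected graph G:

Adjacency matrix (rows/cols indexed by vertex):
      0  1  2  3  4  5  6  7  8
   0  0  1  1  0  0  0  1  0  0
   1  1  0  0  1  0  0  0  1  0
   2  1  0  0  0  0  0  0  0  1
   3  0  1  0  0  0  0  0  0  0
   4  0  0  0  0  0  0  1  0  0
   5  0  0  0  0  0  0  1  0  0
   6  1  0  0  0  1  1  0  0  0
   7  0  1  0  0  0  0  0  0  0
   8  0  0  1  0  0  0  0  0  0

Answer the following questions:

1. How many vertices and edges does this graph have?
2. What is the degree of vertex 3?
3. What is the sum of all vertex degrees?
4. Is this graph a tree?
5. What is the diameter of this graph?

Count: 9 vertices, 8 edges.
Vertex 3 has neighbors [1], degree = 1.
Handshaking lemma: 2 * 8 = 16.
A graph is a tree iff it is connected and has exactly n-1 edges. This graph is connected (all 9 vertices in one component) and has 9-1 = 8 edges. It is a tree.
Diameter (longest shortest path) = 4.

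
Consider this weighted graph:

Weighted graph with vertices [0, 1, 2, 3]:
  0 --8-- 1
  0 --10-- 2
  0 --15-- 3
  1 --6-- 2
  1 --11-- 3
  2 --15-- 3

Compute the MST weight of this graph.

Applying Kruskal's algorithm (sort edges by weight, add if no cycle):
  Add (1,2) w=6
  Add (0,1) w=8
  Skip (0,2) w=10 (creates cycle)
  Add (1,3) w=11
  Skip (0,3) w=15 (creates cycle)
  Skip (2,3) w=15 (creates cycle)
MST weight = 25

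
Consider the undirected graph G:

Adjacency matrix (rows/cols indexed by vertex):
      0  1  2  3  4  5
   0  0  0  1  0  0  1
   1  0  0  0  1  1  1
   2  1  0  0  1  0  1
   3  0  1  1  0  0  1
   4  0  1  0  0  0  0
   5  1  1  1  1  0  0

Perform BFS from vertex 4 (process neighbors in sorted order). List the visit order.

BFS from vertex 4 (neighbors processed in ascending order):
Visit order: 4, 1, 3, 5, 2, 0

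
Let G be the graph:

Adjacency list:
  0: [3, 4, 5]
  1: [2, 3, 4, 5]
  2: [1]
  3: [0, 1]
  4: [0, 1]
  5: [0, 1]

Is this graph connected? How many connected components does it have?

Checking connectivity: the graph has 1 connected component(s).
All vertices are reachable from each other. The graph IS connected.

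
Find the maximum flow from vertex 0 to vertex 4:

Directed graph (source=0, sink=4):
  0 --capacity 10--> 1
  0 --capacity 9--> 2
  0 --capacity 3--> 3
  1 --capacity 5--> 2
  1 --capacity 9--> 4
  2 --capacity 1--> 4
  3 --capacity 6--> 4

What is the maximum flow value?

Computing max flow:
  Flow on (0->1): 9/10
  Flow on (0->2): 1/9
  Flow on (0->3): 3/3
  Flow on (1->4): 9/9
  Flow on (2->4): 1/1
  Flow on (3->4): 3/6
Maximum flow = 13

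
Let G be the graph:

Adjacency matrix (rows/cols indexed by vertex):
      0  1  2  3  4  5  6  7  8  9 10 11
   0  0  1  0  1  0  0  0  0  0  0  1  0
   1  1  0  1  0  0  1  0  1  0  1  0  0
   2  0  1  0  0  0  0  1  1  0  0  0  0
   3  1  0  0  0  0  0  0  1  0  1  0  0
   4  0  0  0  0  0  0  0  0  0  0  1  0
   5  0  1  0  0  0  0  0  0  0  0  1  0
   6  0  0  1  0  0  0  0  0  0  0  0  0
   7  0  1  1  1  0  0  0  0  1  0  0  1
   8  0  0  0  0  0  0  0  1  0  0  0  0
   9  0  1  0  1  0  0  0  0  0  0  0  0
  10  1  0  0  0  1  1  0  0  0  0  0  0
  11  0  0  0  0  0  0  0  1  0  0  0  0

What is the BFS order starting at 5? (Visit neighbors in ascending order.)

BFS from vertex 5 (neighbors processed in ascending order):
Visit order: 5, 1, 10, 0, 2, 7, 9, 4, 3, 6, 8, 11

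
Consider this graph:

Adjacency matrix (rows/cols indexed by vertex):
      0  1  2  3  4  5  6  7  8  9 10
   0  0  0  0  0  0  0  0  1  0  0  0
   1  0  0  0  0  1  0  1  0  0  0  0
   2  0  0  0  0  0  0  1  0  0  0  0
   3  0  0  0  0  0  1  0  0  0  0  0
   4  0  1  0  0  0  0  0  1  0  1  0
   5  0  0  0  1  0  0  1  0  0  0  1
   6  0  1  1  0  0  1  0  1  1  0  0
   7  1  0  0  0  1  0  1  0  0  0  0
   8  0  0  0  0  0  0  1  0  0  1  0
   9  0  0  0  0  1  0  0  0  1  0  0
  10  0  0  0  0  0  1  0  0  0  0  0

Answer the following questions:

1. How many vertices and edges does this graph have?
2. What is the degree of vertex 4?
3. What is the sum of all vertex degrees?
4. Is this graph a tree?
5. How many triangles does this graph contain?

Count: 11 vertices, 12 edges.
Vertex 4 has neighbors [1, 7, 9], degree = 3.
Handshaking lemma: 2 * 12 = 24.
A tree on 11 vertices has 10 edges. This graph has 12 edges (2 extra). Not a tree.
Number of triangles = 0.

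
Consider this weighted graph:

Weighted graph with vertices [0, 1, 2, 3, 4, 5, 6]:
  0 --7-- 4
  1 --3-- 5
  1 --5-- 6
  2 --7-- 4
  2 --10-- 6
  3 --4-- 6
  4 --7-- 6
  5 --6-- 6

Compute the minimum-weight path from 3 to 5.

Using Dijkstra's algorithm from vertex 3:
Shortest path: 3 -> 6 -> 5
Total weight: 4 + 6 = 10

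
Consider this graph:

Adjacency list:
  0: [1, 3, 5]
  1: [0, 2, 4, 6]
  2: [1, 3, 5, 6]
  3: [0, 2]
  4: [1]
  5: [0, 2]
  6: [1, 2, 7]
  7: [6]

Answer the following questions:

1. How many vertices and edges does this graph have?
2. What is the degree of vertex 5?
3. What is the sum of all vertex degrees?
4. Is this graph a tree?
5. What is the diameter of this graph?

Count: 8 vertices, 10 edges.
Vertex 5 has neighbors [0, 2], degree = 2.
Handshaking lemma: 2 * 10 = 20.
A tree on 8 vertices has 7 edges. This graph has 10 edges (3 extra). Not a tree.
Diameter (longest shortest path) = 3.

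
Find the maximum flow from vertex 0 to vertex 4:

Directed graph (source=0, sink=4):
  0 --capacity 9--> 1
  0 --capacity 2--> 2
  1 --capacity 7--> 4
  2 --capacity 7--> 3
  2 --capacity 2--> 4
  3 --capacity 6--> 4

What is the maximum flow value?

Computing max flow:
  Flow on (0->1): 7/9
  Flow on (0->2): 2/2
  Flow on (1->4): 7/7
  Flow on (2->4): 2/2
Maximum flow = 9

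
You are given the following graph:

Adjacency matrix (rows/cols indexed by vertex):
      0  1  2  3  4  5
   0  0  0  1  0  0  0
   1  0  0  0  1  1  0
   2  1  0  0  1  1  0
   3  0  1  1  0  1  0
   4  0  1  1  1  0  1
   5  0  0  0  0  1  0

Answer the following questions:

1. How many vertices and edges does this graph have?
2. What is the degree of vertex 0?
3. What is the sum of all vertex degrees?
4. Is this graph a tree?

Count: 6 vertices, 7 edges.
Vertex 0 has neighbors [2], degree = 1.
Handshaking lemma: 2 * 7 = 14.
A tree on 6 vertices has 5 edges. This graph has 7 edges (2 extra). Not a tree.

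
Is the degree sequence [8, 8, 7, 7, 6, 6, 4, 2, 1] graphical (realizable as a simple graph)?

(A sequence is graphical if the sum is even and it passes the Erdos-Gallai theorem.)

Sum of degrees = 49. Sum is odd, so the sequence is NOT graphical.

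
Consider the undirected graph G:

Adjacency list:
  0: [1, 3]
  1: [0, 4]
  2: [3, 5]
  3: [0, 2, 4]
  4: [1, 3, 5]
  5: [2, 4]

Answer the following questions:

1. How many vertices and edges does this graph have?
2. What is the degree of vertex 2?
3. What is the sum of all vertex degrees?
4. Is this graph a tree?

Count: 6 vertices, 7 edges.
Vertex 2 has neighbors [3, 5], degree = 2.
Handshaking lemma: 2 * 7 = 14.
A tree on 6 vertices has 5 edges. This graph has 7 edges (2 extra). Not a tree.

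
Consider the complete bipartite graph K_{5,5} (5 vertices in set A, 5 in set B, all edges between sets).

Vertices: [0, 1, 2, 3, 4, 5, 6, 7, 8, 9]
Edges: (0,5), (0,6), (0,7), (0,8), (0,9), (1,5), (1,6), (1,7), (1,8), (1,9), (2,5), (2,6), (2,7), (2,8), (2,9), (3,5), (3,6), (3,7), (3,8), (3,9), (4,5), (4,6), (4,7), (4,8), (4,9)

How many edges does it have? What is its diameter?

K_{5,5} has 5 * 5 = 25 edges.
Any vertex reaches any opposite-side vertex in 1 step; same-side vertices reach in 2 steps via any opposite-side vertex.
Diameter = 2.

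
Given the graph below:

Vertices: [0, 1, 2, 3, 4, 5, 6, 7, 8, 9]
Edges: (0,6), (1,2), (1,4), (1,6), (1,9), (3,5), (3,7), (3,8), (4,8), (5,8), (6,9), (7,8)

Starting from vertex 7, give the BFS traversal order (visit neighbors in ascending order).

BFS from vertex 7 (neighbors processed in ascending order):
Visit order: 7, 3, 8, 5, 4, 1, 2, 6, 9, 0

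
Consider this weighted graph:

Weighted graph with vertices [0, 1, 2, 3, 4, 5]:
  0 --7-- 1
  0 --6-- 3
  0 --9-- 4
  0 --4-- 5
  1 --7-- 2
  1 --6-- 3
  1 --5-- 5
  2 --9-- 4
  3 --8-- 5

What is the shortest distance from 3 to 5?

Using Dijkstra's algorithm from vertex 3:
Shortest path: 3 -> 5
Total weight: 8 = 8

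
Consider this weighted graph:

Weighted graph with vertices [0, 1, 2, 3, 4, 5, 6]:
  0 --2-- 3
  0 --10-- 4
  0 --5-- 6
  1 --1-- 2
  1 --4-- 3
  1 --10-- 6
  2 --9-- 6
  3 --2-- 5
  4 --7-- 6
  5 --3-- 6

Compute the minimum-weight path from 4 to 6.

Using Dijkstra's algorithm from vertex 4:
Shortest path: 4 -> 6
Total weight: 7 = 7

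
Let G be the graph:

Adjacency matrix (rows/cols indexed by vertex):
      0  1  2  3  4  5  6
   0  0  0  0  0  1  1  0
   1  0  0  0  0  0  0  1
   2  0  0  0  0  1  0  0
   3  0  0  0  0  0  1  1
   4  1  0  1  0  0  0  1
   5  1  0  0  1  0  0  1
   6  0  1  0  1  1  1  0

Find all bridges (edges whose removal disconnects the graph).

A bridge is an edge whose removal increases the number of connected components.
Bridges found: (1,6), (2,4)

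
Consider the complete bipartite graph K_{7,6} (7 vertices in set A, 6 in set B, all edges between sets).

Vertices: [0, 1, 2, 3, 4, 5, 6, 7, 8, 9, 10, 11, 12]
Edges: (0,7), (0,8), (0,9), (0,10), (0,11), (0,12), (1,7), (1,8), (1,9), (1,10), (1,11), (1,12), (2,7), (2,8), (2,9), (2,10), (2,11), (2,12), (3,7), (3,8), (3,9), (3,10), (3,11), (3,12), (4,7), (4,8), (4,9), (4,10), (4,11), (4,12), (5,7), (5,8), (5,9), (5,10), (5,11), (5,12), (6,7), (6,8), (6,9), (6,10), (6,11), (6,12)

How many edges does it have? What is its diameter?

K_{7,6} has 7 * 6 = 42 edges.
Any vertex reaches any opposite-side vertex in 1 step; same-side vertices reach in 2 steps via any opposite-side vertex.
Diameter = 2.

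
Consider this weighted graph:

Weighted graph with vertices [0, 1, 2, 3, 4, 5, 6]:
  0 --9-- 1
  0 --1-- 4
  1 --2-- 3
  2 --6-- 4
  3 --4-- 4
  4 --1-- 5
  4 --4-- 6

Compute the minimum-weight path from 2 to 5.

Using Dijkstra's algorithm from vertex 2:
Shortest path: 2 -> 4 -> 5
Total weight: 6 + 1 = 7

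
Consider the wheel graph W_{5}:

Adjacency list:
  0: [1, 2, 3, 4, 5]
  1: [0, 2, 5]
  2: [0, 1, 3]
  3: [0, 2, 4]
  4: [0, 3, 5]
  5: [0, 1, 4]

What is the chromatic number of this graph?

W_{5} = C_{5} plus a hub adjacent to every cycle vertex.
The outer cycle needs 3 colors (odd cycle); the hub is adjacent to all of them so needs a fresh color.
Chromatic number = 3 + 1 = 4.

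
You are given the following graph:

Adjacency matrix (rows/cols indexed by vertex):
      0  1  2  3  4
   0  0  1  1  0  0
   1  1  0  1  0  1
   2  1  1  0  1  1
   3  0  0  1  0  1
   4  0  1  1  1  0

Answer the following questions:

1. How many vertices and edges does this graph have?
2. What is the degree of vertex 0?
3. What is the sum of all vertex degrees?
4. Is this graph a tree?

Count: 5 vertices, 7 edges.
Vertex 0 has neighbors [1, 2], degree = 2.
Handshaking lemma: 2 * 7 = 14.
A tree on 5 vertices has 4 edges. This graph has 7 edges (3 extra). Not a tree.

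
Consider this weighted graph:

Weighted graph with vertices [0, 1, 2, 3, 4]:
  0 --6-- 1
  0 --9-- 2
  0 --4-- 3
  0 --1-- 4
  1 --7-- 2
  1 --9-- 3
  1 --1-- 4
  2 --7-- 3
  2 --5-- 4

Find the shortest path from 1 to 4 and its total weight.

Using Dijkstra's algorithm from vertex 1:
Shortest path: 1 -> 4
Total weight: 1 = 1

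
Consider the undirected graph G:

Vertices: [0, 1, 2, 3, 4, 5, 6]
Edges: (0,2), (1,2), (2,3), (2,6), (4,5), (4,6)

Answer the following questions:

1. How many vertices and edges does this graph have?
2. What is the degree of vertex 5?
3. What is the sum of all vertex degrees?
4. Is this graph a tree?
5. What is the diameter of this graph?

Count: 7 vertices, 6 edges.
Vertex 5 has neighbors [4], degree = 1.
Handshaking lemma: 2 * 6 = 12.
A graph is a tree iff it is connected and has exactly n-1 edges. This graph is connected (all 7 vertices in one component) and has 7-1 = 6 edges. It is a tree.
Diameter (longest shortest path) = 4.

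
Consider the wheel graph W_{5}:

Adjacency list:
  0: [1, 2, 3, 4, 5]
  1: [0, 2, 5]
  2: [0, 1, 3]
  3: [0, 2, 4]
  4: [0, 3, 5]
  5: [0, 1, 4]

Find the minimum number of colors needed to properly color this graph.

W_{5} = C_{5} plus a hub adjacent to every cycle vertex.
The outer cycle needs 3 colors (odd cycle); the hub is adjacent to all of them so needs a fresh color.
Chromatic number = 3 + 1 = 4.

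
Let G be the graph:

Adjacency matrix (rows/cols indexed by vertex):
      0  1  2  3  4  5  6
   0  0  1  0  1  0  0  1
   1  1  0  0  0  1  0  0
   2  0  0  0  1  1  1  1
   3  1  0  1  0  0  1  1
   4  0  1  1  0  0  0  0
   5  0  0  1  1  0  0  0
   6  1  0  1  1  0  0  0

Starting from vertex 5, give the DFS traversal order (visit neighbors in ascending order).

DFS from vertex 5 (neighbors processed in ascending order):
Visit order: 5, 2, 3, 0, 1, 4, 6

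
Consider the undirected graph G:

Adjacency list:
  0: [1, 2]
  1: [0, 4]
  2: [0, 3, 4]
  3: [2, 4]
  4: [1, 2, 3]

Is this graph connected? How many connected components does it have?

Checking connectivity: the graph has 1 connected component(s).
All vertices are reachable from each other. The graph IS connected.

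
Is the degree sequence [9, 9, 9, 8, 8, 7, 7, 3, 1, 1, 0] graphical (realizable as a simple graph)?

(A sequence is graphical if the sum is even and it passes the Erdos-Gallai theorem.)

Sum of degrees = 62. Sum is even but fails Erdos-Gallai. The sequence is NOT graphical.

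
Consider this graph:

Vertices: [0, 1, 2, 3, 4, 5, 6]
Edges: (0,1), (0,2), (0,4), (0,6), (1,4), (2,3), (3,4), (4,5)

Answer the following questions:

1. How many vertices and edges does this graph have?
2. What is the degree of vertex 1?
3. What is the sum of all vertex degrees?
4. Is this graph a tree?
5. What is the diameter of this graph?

Count: 7 vertices, 8 edges.
Vertex 1 has neighbors [0, 4], degree = 2.
Handshaking lemma: 2 * 8 = 16.
A tree on 7 vertices has 6 edges. This graph has 8 edges (2 extra). Not a tree.
Diameter (longest shortest path) = 3.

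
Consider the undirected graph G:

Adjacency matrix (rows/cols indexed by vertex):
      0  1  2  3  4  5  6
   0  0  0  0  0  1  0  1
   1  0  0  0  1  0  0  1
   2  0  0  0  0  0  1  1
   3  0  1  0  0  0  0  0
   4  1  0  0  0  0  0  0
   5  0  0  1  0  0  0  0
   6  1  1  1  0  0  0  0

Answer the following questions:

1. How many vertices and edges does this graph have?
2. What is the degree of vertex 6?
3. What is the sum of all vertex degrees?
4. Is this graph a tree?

Count: 7 vertices, 6 edges.
Vertex 6 has neighbors [0, 1, 2], degree = 3.
Handshaking lemma: 2 * 6 = 12.
A graph is a tree iff it is connected and has exactly n-1 edges. This graph is connected (all 7 vertices in one component) and has 7-1 = 6 edges. It is a tree.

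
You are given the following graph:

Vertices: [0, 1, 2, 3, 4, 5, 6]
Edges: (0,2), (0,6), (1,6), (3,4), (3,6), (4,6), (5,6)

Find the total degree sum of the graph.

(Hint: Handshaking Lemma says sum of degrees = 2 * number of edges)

Count edges: 7 edges.
By Handshaking Lemma: sum of degrees = 2 * 7 = 14.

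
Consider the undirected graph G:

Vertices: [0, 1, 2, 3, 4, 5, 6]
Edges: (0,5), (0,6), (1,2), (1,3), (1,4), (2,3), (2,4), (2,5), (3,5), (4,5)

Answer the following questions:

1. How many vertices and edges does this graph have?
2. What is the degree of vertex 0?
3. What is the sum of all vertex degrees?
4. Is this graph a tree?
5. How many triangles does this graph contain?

Count: 7 vertices, 10 edges.
Vertex 0 has neighbors [5, 6], degree = 2.
Handshaking lemma: 2 * 10 = 20.
A tree on 7 vertices has 6 edges. This graph has 10 edges (4 extra). Not a tree.
Number of triangles = 4.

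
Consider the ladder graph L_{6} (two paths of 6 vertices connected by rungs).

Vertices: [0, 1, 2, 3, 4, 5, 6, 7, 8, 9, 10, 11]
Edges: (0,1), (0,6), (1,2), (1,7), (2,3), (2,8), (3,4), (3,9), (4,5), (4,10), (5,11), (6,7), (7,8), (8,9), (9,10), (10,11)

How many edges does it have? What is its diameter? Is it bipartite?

Ladder graph L_{6}: 6 rungs + 2 * (6-1) path edges = 6 + 10 = 16 edges.
Diameter = 6.
Ladder graphs are bipartite (alternating coloring along each path).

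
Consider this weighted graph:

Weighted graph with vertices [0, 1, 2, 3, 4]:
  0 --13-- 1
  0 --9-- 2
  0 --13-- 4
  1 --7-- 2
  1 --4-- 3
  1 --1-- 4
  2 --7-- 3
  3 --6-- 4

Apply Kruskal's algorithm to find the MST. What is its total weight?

Applying Kruskal's algorithm (sort edges by weight, add if no cycle):
  Add (1,4) w=1
  Add (1,3) w=4
  Skip (3,4) w=6 (creates cycle)
  Add (1,2) w=7
  Skip (2,3) w=7 (creates cycle)
  Add (0,2) w=9
  Skip (0,4) w=13 (creates cycle)
  Skip (0,1) w=13 (creates cycle)
MST weight = 21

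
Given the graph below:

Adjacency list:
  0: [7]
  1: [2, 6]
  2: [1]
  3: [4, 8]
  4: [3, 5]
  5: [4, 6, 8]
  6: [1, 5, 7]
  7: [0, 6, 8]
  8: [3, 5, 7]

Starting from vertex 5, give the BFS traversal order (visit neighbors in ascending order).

BFS from vertex 5 (neighbors processed in ascending order):
Visit order: 5, 4, 6, 8, 3, 1, 7, 2, 0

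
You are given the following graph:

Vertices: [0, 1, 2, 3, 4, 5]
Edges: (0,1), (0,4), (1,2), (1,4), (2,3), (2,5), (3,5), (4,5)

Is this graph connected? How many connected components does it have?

Checking connectivity: the graph has 1 connected component(s).
All vertices are reachable from each other. The graph IS connected.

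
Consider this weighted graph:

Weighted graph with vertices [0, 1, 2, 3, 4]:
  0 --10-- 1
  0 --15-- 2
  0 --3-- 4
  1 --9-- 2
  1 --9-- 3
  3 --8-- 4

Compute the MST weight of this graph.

Applying Kruskal's algorithm (sort edges by weight, add if no cycle):
  Add (0,4) w=3
  Add (3,4) w=8
  Add (1,3) w=9
  Add (1,2) w=9
  Skip (0,1) w=10 (creates cycle)
  Skip (0,2) w=15 (creates cycle)
MST weight = 29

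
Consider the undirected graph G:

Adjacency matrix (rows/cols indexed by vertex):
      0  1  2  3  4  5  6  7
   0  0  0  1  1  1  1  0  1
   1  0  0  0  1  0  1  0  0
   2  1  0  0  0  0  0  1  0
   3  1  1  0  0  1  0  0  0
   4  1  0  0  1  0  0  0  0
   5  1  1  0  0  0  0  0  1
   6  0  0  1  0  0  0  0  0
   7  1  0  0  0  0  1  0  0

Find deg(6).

Vertex 6 has neighbors [2], so deg(6) = 1.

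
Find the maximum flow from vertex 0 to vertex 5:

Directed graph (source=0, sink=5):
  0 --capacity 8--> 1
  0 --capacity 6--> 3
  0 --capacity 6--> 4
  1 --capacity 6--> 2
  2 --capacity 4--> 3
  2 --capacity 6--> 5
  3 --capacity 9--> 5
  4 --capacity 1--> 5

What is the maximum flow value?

Computing max flow:
  Flow on (0->1): 6/8
  Flow on (0->3): 6/6
  Flow on (0->4): 1/6
  Flow on (1->2): 6/6
  Flow on (2->5): 6/6
  Flow on (3->5): 6/9
  Flow on (4->5): 1/1
Maximum flow = 13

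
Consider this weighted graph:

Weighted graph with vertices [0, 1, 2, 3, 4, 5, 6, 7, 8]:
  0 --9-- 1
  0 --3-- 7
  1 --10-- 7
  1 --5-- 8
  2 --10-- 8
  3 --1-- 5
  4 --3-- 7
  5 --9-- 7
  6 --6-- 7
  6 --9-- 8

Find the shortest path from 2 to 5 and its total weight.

Using Dijkstra's algorithm from vertex 2:
Shortest path: 2 -> 8 -> 1 -> 7 -> 5
Total weight: 10 + 5 + 10 + 9 = 34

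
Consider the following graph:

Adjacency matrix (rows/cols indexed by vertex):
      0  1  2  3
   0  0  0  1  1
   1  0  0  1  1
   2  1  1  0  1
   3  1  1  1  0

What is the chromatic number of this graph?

The graph has a maximum clique of size 3 (lower bound on chromatic number).
A valid 3-coloring: {0: 2, 1: 2, 2: 0, 3: 1}.
Chromatic number = 3.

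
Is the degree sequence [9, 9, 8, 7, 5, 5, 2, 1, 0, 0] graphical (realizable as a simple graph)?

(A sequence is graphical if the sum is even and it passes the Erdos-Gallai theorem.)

Sum of degrees = 46. Sum is even but fails Erdos-Gallai. The sequence is NOT graphical.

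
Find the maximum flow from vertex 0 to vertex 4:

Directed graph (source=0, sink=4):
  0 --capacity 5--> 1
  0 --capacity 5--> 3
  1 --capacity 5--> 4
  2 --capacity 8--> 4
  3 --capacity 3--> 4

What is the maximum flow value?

Computing max flow:
  Flow on (0->1): 5/5
  Flow on (0->3): 3/5
  Flow on (1->4): 5/5
  Flow on (3->4): 3/3
Maximum flow = 8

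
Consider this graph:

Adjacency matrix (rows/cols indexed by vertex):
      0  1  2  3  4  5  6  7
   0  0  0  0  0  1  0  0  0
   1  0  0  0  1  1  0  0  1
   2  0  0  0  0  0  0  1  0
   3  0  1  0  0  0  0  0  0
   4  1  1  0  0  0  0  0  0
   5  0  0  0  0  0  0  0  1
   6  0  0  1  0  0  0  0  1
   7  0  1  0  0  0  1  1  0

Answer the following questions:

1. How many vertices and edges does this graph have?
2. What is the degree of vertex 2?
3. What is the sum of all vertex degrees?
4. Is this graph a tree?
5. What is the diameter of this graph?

Count: 8 vertices, 7 edges.
Vertex 2 has neighbors [6], degree = 1.
Handshaking lemma: 2 * 7 = 14.
A graph is a tree iff it is connected and has exactly n-1 edges. This graph is connected (all 8 vertices in one component) and has 8-1 = 7 edges. It is a tree.
Diameter (longest shortest path) = 5.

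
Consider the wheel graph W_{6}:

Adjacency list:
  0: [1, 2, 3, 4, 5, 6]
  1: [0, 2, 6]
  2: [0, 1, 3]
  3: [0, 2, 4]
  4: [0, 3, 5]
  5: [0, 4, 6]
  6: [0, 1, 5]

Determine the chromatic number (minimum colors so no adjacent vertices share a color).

W_{6} = C_{6} plus a hub adjacent to every cycle vertex.
The outer cycle needs 2 colors (even cycle); the hub is adjacent to all of them so needs a fresh color.
Chromatic number = 2 + 1 = 3.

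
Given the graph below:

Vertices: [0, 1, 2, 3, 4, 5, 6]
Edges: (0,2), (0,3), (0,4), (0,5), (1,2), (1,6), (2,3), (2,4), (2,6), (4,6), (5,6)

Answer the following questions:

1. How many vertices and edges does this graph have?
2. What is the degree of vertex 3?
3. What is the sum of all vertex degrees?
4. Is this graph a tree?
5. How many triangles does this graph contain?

Count: 7 vertices, 11 edges.
Vertex 3 has neighbors [0, 2], degree = 2.
Handshaking lemma: 2 * 11 = 22.
A tree on 7 vertices has 6 edges. This graph has 11 edges (5 extra). Not a tree.
Number of triangles = 4.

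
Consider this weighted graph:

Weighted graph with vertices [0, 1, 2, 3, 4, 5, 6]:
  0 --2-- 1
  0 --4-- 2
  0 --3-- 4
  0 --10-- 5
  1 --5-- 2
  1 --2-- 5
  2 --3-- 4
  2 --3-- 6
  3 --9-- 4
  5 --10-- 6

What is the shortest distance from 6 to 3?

Using Dijkstra's algorithm from vertex 6:
Shortest path: 6 -> 2 -> 4 -> 3
Total weight: 3 + 3 + 9 = 15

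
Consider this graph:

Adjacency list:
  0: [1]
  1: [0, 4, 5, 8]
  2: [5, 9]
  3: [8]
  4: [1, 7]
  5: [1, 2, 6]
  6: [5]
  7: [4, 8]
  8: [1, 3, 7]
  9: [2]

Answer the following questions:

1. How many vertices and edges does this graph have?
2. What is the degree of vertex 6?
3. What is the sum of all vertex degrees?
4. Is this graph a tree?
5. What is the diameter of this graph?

Count: 10 vertices, 10 edges.
Vertex 6 has neighbors [5], degree = 1.
Handshaking lemma: 2 * 10 = 20.
A tree on 10 vertices has 9 edges. This graph has 10 edges (1 extra). Not a tree.
Diameter (longest shortest path) = 5.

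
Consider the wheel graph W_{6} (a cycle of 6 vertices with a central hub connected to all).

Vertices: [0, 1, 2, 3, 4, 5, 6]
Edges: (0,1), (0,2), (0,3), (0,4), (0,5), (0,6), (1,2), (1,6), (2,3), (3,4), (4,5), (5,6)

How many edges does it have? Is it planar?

Wheel graph W_{6}: 6 cycle edges + 6 spoke edges = 12 edges.
Total vertices: 7.
The graph is planar.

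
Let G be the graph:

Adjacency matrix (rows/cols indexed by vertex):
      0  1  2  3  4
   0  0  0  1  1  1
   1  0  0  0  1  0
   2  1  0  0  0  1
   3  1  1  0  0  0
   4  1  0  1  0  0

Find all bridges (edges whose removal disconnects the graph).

A bridge is an edge whose removal increases the number of connected components.
Bridges found: (0,3), (1,3)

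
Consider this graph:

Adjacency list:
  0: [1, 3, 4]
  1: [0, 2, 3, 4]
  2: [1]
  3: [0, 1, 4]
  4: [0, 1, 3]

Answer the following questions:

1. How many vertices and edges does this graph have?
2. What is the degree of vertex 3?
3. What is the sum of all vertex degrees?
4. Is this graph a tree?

Count: 5 vertices, 7 edges.
Vertex 3 has neighbors [0, 1, 4], degree = 3.
Handshaking lemma: 2 * 7 = 14.
A tree on 5 vertices has 4 edges. This graph has 7 edges (3 extra). Not a tree.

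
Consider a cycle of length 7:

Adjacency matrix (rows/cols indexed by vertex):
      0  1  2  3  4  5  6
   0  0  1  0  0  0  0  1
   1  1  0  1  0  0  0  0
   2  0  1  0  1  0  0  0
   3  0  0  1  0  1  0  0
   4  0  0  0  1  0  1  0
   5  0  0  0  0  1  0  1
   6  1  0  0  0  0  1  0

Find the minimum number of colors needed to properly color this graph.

This is an odd cycle (C_7). Odd cycles are not bipartite (any 2-coloring forces two adjacent vertices to match), and 3 colors suffice.
Chromatic number = 3.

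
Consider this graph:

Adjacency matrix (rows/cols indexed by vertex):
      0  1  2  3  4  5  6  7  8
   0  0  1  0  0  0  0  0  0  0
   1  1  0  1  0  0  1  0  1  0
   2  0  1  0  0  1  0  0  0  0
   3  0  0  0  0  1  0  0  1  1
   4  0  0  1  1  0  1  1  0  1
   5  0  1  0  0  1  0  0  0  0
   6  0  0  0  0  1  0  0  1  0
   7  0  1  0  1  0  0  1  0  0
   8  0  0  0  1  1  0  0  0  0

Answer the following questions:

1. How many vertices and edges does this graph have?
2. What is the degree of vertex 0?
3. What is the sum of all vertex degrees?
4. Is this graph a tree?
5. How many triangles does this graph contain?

Count: 9 vertices, 12 edges.
Vertex 0 has neighbors [1], degree = 1.
Handshaking lemma: 2 * 12 = 24.
A tree on 9 vertices has 8 edges. This graph has 12 edges (4 extra). Not a tree.
Number of triangles = 1.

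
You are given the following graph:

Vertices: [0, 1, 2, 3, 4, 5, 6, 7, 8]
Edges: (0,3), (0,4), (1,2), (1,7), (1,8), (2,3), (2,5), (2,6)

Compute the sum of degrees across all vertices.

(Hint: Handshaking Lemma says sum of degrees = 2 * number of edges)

Count edges: 8 edges.
By Handshaking Lemma: sum of degrees = 2 * 8 = 16.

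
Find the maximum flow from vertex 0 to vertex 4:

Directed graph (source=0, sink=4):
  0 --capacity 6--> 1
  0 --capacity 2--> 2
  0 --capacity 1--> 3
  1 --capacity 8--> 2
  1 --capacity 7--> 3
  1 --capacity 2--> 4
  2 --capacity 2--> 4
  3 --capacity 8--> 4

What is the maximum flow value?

Computing max flow:
  Flow on (0->1): 6/6
  Flow on (0->2): 2/2
  Flow on (0->3): 1/1
  Flow on (1->3): 4/7
  Flow on (1->4): 2/2
  Flow on (2->4): 2/2
  Flow on (3->4): 5/8
Maximum flow = 9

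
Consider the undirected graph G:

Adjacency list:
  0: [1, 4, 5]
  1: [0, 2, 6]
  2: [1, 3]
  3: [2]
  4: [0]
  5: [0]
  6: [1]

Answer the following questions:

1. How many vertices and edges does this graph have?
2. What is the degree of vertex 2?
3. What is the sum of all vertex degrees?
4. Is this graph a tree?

Count: 7 vertices, 6 edges.
Vertex 2 has neighbors [1, 3], degree = 2.
Handshaking lemma: 2 * 6 = 12.
A graph is a tree iff it is connected and has exactly n-1 edges. This graph is connected (all 7 vertices in one component) and has 7-1 = 6 edges. It is a tree.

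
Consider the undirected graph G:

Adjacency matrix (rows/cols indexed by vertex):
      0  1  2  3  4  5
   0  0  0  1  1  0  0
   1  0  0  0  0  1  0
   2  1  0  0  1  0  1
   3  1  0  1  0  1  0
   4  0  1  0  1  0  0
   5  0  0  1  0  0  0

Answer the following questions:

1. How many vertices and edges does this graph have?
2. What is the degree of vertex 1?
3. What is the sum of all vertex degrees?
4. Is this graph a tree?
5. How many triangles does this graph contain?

Count: 6 vertices, 6 edges.
Vertex 1 has neighbors [4], degree = 1.
Handshaking lemma: 2 * 6 = 12.
A tree on 6 vertices has 5 edges. This graph has 6 edges (1 extra). Not a tree.
Number of triangles = 1.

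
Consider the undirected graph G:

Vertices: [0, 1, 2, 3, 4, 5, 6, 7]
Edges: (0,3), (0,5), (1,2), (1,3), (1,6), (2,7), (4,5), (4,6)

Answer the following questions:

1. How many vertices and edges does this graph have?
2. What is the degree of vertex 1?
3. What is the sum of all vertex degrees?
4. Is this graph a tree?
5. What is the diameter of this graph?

Count: 8 vertices, 8 edges.
Vertex 1 has neighbors [2, 3, 6], degree = 3.
Handshaking lemma: 2 * 8 = 16.
A tree on 8 vertices has 7 edges. This graph has 8 edges (1 extra). Not a tree.
Diameter (longest shortest path) = 5.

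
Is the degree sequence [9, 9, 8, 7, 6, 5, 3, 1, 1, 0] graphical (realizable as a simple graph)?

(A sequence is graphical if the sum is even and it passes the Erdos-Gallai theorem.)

Sum of degrees = 49. Sum is odd, so the sequence is NOT graphical.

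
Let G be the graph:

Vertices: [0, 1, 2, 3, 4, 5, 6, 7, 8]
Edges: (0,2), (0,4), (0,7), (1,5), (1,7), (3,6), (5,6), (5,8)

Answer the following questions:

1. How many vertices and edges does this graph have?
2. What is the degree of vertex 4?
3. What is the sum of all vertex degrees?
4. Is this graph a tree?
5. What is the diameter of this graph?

Count: 9 vertices, 8 edges.
Vertex 4 has neighbors [0], degree = 1.
Handshaking lemma: 2 * 8 = 16.
A graph is a tree iff it is connected and has exactly n-1 edges. This graph is connected (all 9 vertices in one component) and has 9-1 = 8 edges. It is a tree.
Diameter (longest shortest path) = 6.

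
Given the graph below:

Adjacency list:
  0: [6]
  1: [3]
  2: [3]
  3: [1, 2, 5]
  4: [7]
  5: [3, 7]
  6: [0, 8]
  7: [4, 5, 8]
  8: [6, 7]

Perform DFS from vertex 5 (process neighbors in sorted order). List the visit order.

DFS from vertex 5 (neighbors processed in ascending order):
Visit order: 5, 3, 1, 2, 7, 4, 8, 6, 0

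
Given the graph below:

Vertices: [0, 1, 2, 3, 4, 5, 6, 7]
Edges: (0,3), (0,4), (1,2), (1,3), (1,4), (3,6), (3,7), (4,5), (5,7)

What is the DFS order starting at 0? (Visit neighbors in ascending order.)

DFS from vertex 0 (neighbors processed in ascending order):
Visit order: 0, 3, 1, 2, 4, 5, 7, 6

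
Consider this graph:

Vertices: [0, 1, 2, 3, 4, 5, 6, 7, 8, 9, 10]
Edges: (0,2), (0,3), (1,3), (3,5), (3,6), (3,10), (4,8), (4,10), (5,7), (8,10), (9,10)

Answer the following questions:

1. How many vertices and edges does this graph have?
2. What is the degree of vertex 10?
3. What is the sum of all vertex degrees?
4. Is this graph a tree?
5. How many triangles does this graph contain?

Count: 11 vertices, 11 edges.
Vertex 10 has neighbors [3, 4, 8, 9], degree = 4.
Handshaking lemma: 2 * 11 = 22.
A tree on 11 vertices has 10 edges. This graph has 11 edges (1 extra). Not a tree.
Number of triangles = 1.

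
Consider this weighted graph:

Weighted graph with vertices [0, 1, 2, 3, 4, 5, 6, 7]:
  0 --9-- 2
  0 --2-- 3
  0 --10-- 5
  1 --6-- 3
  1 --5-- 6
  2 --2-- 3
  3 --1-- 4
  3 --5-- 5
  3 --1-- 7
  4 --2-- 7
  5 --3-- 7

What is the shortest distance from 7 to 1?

Using Dijkstra's algorithm from vertex 7:
Shortest path: 7 -> 3 -> 1
Total weight: 1 + 6 = 7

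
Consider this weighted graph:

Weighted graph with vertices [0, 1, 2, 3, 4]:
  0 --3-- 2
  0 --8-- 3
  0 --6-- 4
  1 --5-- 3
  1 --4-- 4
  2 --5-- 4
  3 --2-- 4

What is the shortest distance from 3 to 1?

Using Dijkstra's algorithm from vertex 3:
Shortest path: 3 -> 1
Total weight: 5 = 5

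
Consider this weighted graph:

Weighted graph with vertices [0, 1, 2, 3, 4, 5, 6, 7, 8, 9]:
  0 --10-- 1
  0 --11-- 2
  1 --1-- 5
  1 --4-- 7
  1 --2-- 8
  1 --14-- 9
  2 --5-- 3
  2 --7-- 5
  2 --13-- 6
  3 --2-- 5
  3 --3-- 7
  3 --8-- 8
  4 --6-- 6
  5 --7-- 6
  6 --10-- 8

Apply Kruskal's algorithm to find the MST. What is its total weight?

Applying Kruskal's algorithm (sort edges by weight, add if no cycle):
  Add (1,5) w=1
  Add (1,8) w=2
  Add (3,5) w=2
  Add (3,7) w=3
  Skip (1,7) w=4 (creates cycle)
  Add (2,3) w=5
  Add (4,6) w=6
  Skip (2,5) w=7 (creates cycle)
  Add (5,6) w=7
  Skip (3,8) w=8 (creates cycle)
  Add (0,1) w=10
  Skip (6,8) w=10 (creates cycle)
  Skip (0,2) w=11 (creates cycle)
  Skip (2,6) w=13 (creates cycle)
  Add (1,9) w=14
MST weight = 50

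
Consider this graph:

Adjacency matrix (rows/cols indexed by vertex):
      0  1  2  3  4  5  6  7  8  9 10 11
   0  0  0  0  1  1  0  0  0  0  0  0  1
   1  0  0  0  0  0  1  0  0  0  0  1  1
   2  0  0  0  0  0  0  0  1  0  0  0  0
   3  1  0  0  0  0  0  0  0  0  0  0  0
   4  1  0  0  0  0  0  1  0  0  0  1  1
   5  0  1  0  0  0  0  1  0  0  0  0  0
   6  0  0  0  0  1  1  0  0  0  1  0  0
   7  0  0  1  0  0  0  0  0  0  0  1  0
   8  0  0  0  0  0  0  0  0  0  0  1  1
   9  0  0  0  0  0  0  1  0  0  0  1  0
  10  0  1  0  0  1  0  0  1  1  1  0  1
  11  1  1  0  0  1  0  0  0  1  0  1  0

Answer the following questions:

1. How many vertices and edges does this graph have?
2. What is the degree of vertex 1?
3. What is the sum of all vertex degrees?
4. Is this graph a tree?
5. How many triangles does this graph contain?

Count: 12 vertices, 17 edges.
Vertex 1 has neighbors [5, 10, 11], degree = 3.
Handshaking lemma: 2 * 17 = 34.
A tree on 12 vertices has 11 edges. This graph has 17 edges (6 extra). Not a tree.
Number of triangles = 4.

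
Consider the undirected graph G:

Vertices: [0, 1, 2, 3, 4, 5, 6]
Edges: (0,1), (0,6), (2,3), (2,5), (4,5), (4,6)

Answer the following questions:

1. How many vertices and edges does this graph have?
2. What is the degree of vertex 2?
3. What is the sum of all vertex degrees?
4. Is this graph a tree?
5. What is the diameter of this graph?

Count: 7 vertices, 6 edges.
Vertex 2 has neighbors [3, 5], degree = 2.
Handshaking lemma: 2 * 6 = 12.
A graph is a tree iff it is connected and has exactly n-1 edges. This graph is connected (all 7 vertices in one component) and has 7-1 = 6 edges. It is a tree.
Diameter (longest shortest path) = 6.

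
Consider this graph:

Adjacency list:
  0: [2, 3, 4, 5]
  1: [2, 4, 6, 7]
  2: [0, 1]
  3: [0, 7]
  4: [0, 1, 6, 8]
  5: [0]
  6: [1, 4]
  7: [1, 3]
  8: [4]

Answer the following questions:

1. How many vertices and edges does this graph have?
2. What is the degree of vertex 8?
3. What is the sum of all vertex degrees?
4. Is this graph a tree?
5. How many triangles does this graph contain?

Count: 9 vertices, 11 edges.
Vertex 8 has neighbors [4], degree = 1.
Handshaking lemma: 2 * 11 = 22.
A tree on 9 vertices has 8 edges. This graph has 11 edges (3 extra). Not a tree.
Number of triangles = 1.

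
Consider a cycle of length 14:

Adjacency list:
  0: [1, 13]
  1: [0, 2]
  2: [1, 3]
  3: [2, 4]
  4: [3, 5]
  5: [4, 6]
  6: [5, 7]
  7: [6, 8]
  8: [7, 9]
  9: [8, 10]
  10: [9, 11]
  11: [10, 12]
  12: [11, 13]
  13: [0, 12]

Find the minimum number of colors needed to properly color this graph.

This is an even cycle (C_14). Even cycles are bipartite.
Chromatic number = 2.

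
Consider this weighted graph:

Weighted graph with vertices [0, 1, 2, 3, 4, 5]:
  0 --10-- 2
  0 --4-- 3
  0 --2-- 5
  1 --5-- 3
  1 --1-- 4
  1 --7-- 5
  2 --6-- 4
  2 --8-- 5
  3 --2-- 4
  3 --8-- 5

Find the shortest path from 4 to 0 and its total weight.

Using Dijkstra's algorithm from vertex 4:
Shortest path: 4 -> 3 -> 0
Total weight: 2 + 4 = 6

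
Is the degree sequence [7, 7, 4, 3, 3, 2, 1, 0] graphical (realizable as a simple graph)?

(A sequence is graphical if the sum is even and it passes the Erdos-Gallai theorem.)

Sum of degrees = 27. Sum is odd, so the sequence is NOT graphical.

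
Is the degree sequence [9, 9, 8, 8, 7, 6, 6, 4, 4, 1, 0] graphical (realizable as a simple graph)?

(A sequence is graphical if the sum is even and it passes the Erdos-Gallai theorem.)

Sum of degrees = 62. Sum is even but fails Erdos-Gallai. The sequence is NOT graphical.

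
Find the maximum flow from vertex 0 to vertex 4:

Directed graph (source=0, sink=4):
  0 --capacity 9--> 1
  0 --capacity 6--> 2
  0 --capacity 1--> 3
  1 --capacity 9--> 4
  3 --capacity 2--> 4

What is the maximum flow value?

Computing max flow:
  Flow on (0->1): 9/9
  Flow on (0->3): 1/1
  Flow on (1->4): 9/9
  Flow on (3->4): 1/2
Maximum flow = 10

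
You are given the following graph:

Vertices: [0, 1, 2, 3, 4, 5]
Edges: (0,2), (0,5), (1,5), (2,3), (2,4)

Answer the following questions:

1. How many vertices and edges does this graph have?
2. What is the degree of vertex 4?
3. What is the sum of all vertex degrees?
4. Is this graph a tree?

Count: 6 vertices, 5 edges.
Vertex 4 has neighbors [2], degree = 1.
Handshaking lemma: 2 * 5 = 10.
A graph is a tree iff it is connected and has exactly n-1 edges. This graph is connected (all 6 vertices in one component) and has 6-1 = 5 edges. It is a tree.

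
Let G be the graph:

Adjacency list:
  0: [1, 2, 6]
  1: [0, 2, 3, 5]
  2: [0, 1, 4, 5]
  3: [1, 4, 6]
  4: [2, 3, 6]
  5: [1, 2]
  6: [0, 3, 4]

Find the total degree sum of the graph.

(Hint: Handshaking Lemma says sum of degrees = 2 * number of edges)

Count edges: 11 edges.
By Handshaking Lemma: sum of degrees = 2 * 11 = 22.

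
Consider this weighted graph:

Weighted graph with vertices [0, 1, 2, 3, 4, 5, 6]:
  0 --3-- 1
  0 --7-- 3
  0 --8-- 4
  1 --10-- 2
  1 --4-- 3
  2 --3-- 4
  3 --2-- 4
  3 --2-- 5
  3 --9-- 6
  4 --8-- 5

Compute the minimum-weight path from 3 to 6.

Using Dijkstra's algorithm from vertex 3:
Shortest path: 3 -> 6
Total weight: 9 = 9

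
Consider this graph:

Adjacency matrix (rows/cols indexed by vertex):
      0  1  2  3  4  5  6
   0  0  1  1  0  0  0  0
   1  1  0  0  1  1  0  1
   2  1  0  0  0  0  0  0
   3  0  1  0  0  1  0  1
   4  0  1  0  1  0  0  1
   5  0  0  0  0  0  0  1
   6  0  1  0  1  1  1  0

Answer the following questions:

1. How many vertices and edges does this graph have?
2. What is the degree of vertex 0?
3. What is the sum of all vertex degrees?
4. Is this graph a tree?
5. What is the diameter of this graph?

Count: 7 vertices, 9 edges.
Vertex 0 has neighbors [1, 2], degree = 2.
Handshaking lemma: 2 * 9 = 18.
A tree on 7 vertices has 6 edges. This graph has 9 edges (3 extra). Not a tree.
Diameter (longest shortest path) = 4.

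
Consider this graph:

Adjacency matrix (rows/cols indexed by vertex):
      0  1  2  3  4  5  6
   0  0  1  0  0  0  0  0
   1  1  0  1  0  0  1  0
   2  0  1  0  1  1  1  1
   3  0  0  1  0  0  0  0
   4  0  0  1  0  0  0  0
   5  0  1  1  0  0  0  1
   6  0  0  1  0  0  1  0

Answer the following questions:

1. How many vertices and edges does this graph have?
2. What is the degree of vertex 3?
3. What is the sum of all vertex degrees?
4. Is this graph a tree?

Count: 7 vertices, 8 edges.
Vertex 3 has neighbors [2], degree = 1.
Handshaking lemma: 2 * 8 = 16.
A tree on 7 vertices has 6 edges. This graph has 8 edges (2 extra). Not a tree.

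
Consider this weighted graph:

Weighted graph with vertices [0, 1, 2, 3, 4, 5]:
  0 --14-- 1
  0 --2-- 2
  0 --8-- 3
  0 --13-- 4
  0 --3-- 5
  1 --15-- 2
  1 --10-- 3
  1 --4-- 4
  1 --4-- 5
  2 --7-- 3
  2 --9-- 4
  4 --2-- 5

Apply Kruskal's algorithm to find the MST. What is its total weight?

Applying Kruskal's algorithm (sort edges by weight, add if no cycle):
  Add (0,2) w=2
  Add (4,5) w=2
  Add (0,5) w=3
  Add (1,4) w=4
  Skip (1,5) w=4 (creates cycle)
  Add (2,3) w=7
  Skip (0,3) w=8 (creates cycle)
  Skip (2,4) w=9 (creates cycle)
  Skip (1,3) w=10 (creates cycle)
  Skip (0,4) w=13 (creates cycle)
  Skip (0,1) w=14 (creates cycle)
  Skip (1,2) w=15 (creates cycle)
MST weight = 18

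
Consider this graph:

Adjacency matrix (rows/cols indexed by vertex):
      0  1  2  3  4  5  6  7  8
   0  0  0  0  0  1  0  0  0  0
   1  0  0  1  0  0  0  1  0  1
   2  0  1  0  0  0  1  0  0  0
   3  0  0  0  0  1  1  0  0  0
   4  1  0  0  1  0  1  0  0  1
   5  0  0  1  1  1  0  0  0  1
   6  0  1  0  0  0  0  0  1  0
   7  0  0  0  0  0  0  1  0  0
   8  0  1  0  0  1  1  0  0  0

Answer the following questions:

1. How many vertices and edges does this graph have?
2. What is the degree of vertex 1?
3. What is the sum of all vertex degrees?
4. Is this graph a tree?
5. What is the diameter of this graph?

Count: 9 vertices, 11 edges.
Vertex 1 has neighbors [2, 6, 8], degree = 3.
Handshaking lemma: 2 * 11 = 22.
A tree on 9 vertices has 8 edges. This graph has 11 edges (3 extra). Not a tree.
Diameter (longest shortest path) = 5.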